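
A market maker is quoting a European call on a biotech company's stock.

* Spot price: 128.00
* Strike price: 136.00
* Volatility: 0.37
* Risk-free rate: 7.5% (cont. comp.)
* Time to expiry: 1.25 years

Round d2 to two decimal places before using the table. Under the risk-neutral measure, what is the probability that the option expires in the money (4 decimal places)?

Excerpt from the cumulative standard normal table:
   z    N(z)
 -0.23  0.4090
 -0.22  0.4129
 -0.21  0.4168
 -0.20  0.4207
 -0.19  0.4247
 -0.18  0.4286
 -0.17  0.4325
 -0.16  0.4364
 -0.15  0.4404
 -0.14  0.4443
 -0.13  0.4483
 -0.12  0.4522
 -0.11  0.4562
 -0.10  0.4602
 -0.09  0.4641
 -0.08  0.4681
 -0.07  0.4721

0.4483

σ√T = 0.37·√1.25 = 0.4137
ln(S/K) + (r + σ²/2)T = ln(128/136) + (0.075 + 0.37²/2)·1.25 = -0.0606 + 0.1793 = 0.1187
d₁ = 0.1187 / 0.4137 = 0.2869 → 0.29
d₂ = d₁ − σ√T = 0.2869 − 0.4137 = -0.1268 → -0.13
Risk-neutral Pr[S_T > K] = N(d₂) = N(-0.13) = 0.4483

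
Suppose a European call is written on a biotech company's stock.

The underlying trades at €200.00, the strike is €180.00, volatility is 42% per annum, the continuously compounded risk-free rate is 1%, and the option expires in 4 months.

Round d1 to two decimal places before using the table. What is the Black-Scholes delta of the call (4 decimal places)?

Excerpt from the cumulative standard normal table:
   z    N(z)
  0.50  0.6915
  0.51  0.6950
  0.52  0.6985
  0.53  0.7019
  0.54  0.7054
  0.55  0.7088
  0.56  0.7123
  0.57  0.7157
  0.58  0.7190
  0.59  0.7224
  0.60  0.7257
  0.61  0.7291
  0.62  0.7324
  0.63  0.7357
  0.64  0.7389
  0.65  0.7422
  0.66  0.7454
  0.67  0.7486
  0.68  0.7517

0.7157

σ√T = 0.42 × 0.5774 = 0.2425
d₁ = [ln(200/180) + (0.01 + 0.42²/2)·0.3333] / 0.2425 = [0.1054 + 0.0327] / 0.2425 = 0.5695 which rounds to 0.57
N(d₁) = N(0.57) = 0.7157
Δ_call = N(d₁) = 0.7157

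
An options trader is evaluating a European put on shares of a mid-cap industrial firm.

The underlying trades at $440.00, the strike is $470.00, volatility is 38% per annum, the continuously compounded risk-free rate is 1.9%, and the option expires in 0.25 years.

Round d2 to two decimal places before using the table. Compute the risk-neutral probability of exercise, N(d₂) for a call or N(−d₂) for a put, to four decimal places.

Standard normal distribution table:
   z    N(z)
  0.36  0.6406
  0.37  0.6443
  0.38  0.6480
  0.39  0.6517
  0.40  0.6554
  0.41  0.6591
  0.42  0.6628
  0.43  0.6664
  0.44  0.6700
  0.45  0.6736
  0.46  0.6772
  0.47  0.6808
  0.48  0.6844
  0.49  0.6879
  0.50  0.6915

0.6628

σ√T = 0.38·√0.25 = 0.1900
d₁ = [ln(440/470) + (0.019 + 0.38²/2)·0.25] / 0.1900 = [-0.0660 + 0.0228] / 0.1900 = -0.2271 ⇒ -0.23
d₂ = d₁ − σ√T = -0.2271 − 0.1900 = -0.4171 ⇒ -0.42
Pr(exercise) under Q = N(−d₂) = N(0.42) = 0.6628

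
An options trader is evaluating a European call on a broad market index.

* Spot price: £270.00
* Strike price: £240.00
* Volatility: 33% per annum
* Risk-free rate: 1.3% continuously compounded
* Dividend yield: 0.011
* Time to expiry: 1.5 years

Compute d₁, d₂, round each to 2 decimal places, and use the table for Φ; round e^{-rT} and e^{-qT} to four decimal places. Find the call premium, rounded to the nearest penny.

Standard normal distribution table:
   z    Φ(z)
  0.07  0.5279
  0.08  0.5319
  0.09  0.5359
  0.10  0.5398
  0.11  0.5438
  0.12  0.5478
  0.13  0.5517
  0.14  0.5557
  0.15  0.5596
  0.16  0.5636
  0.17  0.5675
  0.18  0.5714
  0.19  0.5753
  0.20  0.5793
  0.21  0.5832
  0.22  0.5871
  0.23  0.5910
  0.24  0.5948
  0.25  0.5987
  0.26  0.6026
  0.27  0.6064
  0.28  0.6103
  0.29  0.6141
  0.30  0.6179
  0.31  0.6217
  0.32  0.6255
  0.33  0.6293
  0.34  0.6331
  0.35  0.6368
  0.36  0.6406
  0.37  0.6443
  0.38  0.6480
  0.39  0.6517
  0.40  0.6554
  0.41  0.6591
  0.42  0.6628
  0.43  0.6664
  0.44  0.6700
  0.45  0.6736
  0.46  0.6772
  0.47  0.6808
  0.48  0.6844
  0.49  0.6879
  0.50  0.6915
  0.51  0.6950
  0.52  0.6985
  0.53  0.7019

£56.59

σ√T = 0.33·√1.5 = 0.4042
d₁ = [ln(270/240) + (0.013 − 0.011 + ½·0.33²)·1.5] / (σ√T) = (0.1178 + 0.0847) / 0.4042 = 0.5009 → 0.50
d₂ = 0.5009 − 0.4042 = 0.0968 → 0.10
exp(−qT) = exp(−0.011·1.5) = 0.9836;  exp(−rT) = exp(−0.013·1.5) = 0.9807
N(d₁) = N(0.50) = 0.6915;  N(d₂) = N(0.10) = 0.5398
C = 270·0.9836·0.6915 − 240·0.9807·0.5398 = 183.6430 − 127.0516 = 56.5914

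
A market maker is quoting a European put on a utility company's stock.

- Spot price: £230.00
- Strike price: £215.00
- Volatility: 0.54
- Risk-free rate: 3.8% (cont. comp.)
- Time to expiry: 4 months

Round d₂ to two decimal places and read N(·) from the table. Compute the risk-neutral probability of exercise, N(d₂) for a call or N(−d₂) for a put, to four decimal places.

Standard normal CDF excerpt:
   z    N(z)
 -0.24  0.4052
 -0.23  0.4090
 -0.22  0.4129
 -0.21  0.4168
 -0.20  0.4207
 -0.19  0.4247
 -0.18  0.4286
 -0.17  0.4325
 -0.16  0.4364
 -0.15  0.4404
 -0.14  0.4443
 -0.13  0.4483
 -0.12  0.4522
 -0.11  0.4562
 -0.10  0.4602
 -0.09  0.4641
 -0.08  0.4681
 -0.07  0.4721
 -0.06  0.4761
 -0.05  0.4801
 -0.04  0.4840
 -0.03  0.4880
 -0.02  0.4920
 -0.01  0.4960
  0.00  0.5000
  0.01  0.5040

0.4602

σ√T = 0.54 × 0.5774 = 0.3118
ln(S/K) + (r + σ²/2)T = ln(230/215) + (0.038 + 0.54²/2)·0.3333 = 0.0674 + 0.0613 = 0.1287
d₁ = 0.1287 / 0.3118 = 0.4128 which rounds to 0.41
d₂ = d₁ − σ√T = 0.4128 − 0.3118 = 0.1011 which rounds to 0.10
Pr(exercise) under Q = N(−d₂) = N(-0.10) = 0.4602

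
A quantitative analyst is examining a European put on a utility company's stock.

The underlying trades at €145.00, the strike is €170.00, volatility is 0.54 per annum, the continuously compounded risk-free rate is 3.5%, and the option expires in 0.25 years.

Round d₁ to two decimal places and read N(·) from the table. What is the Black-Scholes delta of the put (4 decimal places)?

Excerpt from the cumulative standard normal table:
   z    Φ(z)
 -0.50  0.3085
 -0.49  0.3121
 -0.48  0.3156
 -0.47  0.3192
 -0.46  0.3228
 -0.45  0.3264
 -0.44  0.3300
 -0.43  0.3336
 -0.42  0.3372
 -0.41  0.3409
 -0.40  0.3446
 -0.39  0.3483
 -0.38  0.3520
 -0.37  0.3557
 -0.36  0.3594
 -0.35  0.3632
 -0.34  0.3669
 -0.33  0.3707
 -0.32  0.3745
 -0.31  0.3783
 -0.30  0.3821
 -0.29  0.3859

-0.6628

T = 0.25;  σ√T = 0.2700
ln(S/K) + (r + σ²/2)T = ln(145/170) + (0.035 + 0.54²/2)·0.25 = -0.1591 + 0.0452 = -0.1139
d₁ = -0.1139 / 0.2700 = -0.4217 → -0.42
N(d₁) = N(-0.42) = 0.3372
Δ_put = N(d₁) − 1 = 0.3372 − 1 = -0.6628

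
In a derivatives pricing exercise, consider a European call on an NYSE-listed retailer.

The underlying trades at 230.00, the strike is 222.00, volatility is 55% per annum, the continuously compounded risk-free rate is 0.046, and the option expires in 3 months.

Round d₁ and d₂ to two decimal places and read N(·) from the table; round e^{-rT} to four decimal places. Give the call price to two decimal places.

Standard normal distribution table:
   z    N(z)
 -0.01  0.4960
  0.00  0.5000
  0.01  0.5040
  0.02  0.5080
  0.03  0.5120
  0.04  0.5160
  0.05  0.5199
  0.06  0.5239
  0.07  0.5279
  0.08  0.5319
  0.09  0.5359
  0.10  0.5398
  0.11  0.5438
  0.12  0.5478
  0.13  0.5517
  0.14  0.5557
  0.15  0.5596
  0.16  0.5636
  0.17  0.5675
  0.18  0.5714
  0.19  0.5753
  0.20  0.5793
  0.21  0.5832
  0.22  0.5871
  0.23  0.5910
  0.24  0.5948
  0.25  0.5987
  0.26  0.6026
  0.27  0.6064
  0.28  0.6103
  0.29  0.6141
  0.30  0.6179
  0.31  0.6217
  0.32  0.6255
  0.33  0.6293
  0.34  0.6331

σ√T = 0.55·√0.25 = 0.2750
d₁ = [ln(230/222) + (0.046 + ½·0.55²)·0.25] / (σ√T) = (0.0354 + 0.0493) / 0.2750 = 0.3081 ≈ 0.31
d₂ = 0.3081 − 0.2750 = 0.0331 ≈ 0.03
exp(−rT) = exp(−0.046·0.25) = 0.9886
C = 230·N(0.31) − 222·0.9886·N(0.03) = 230·0.6217 − 222·0.9886·0.5120 = 142.9910 − 112.3682 = 30.6228

30.62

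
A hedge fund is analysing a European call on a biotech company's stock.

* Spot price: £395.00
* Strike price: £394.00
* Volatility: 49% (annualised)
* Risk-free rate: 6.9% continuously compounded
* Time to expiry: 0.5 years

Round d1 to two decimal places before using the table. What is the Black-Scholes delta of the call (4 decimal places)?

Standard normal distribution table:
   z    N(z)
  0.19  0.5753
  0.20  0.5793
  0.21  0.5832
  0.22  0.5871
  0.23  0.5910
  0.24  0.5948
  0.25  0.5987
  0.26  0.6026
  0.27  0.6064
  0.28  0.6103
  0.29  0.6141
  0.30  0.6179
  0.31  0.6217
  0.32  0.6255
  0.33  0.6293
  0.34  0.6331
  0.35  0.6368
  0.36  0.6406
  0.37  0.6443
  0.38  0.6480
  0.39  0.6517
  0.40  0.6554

0.6103

σ√T = 0.49 × 0.7071 = 0.3465
ln(S/K) + (r + σ²/2)T = ln(395/394) + (0.069 + 0.49²/2)·0.5 = 0.0025 + 0.0945 = 0.0971
d₁ = 0.0971 / 0.3465 = 0.2801 which rounds to 0.28
N(d₁) = N(0.28) = 0.6103
Δ_call = N(d₁) = 0.6103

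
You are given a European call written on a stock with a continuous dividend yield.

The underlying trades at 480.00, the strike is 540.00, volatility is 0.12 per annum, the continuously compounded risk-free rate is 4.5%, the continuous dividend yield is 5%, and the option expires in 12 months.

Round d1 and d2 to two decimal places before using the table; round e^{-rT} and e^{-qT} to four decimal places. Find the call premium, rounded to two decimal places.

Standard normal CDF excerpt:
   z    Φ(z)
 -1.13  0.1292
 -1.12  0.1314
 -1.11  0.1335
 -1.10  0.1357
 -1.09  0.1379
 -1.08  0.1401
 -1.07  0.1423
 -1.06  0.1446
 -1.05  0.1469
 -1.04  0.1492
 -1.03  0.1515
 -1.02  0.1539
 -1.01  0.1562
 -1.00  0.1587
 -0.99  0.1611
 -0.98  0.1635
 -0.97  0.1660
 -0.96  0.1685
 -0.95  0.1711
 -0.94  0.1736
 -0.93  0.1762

4.61

σ√T = 0.12·√1 = 0.1200
d₁ = [ln(480/540) + (0.045 − 0.05 + ½·0.12²)·1] / (σ√T) = (-0.1178 + 0.0022) / 0.1200 = -0.9632 ⇒ -0.96
d₂ = -0.9632 − 0.1200 = -1.0832 ⇒ -1.08
exp(−qT) = exp(−0.05·1) = 0.9512;  exp(−rT) = exp(−0.045·1) = 0.9560
N(d₁) = N(-0.96) = 0.1685;  N(d₂) = N(-1.08) = 0.1401
C = 480·0.9512·0.1685 − 540·0.9560·0.1401 = 76.9331 − 72.3252 = 4.6078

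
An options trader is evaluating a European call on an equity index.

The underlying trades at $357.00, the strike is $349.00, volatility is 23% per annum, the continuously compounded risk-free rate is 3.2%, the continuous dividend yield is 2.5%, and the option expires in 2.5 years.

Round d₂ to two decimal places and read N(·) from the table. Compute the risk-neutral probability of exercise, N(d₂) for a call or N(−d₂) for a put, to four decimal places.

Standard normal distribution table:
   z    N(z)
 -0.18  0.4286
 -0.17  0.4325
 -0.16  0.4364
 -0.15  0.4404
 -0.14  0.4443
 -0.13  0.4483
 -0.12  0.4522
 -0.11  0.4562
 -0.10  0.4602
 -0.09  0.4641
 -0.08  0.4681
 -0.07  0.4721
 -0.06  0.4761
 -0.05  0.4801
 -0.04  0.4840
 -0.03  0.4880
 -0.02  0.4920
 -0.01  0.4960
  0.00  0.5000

0.4721

σ√T = 0.23·√2.5 = 0.3637
d₁ = [ln(357/349) + (0.032 − 0.025 + 0.23²/2)·2.5] / 0.3637 = [0.0227 + 0.0836] / 0.3637 = 0.2923 ⇒ 0.29
d₂ = d₁ − σ√T = 0.2923 − 0.3637 = -0.0714 ⇒ -0.07
Pr(exercise) under Q = N(d₂) = 0.4721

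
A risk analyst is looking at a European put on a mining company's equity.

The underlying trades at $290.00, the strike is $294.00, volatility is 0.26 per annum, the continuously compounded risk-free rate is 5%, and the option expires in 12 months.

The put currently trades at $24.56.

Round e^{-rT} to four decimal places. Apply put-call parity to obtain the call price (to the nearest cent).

e^(−rT) = e^(−0.05·1) = 0.9512
Put-call parity: C − P = S − K·e^(−rT) = 290 − 294·0.9512 = 290 − 279.6528 = 10.3472
C = P + (C − P) = 24.56 + (10.3472) = 34.9072

$34.91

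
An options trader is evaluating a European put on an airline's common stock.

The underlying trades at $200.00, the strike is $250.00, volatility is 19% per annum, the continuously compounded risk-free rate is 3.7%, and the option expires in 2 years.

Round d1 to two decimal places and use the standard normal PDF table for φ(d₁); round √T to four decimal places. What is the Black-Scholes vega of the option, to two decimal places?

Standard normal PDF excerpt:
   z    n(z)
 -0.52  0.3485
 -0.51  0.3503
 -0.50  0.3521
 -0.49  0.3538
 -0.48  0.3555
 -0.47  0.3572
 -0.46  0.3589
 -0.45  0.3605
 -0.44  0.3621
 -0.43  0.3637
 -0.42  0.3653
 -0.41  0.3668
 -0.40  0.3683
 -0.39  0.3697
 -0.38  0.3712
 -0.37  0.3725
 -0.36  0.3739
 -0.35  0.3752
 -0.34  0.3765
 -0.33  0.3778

σ√T = 0.19·√2 = 0.2687
d₁ = [ln(200/250) + (0.037 + 0.19²/2)·2] / 0.2687 = [-0.2231 + 0.1101] / 0.2687 = -0.4207 → -0.42
√T = √2 = 1.4142
φ(d₁) = φ(-0.42) = 0.3653
vega = S·φ(d₁)·√T = 200·0.3653·1.4142 = 103.3215

103.32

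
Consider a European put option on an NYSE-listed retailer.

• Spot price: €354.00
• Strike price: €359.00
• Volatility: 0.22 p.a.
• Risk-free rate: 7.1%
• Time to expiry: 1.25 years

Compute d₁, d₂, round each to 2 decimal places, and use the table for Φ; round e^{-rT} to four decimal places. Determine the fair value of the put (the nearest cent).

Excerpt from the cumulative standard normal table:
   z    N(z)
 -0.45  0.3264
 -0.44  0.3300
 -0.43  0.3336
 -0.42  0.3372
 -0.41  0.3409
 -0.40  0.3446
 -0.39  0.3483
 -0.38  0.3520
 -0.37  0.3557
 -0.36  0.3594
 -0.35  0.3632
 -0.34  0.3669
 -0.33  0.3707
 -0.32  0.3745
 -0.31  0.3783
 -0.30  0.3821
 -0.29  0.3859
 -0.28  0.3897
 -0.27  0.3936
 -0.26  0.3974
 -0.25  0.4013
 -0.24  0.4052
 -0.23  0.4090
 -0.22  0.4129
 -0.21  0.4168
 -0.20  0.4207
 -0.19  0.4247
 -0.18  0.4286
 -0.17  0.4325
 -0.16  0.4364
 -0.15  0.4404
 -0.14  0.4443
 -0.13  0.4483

σ√T = 0.22·√1.25 = 0.2460
d₁ = [ln(354/359) + (0.071 + 0.22²/2)·1.25] / 0.2460 = [-0.0140 + 0.1190] / 0.2460 = 0.4268 ≈ 0.43
d₂ = d₁ − σ√T = 0.4268 − 0.2460 = 0.1808 ≈ 0.18
exp(−rT) = exp(−0.071·1.25) = 0.9151
P = 359·0.9151·N(-0.18) − 354·N(-0.43) = 359·0.9151·0.4286 − 354·0.3336 = 140.8041 − 118.0944 = 22.7097

€22.71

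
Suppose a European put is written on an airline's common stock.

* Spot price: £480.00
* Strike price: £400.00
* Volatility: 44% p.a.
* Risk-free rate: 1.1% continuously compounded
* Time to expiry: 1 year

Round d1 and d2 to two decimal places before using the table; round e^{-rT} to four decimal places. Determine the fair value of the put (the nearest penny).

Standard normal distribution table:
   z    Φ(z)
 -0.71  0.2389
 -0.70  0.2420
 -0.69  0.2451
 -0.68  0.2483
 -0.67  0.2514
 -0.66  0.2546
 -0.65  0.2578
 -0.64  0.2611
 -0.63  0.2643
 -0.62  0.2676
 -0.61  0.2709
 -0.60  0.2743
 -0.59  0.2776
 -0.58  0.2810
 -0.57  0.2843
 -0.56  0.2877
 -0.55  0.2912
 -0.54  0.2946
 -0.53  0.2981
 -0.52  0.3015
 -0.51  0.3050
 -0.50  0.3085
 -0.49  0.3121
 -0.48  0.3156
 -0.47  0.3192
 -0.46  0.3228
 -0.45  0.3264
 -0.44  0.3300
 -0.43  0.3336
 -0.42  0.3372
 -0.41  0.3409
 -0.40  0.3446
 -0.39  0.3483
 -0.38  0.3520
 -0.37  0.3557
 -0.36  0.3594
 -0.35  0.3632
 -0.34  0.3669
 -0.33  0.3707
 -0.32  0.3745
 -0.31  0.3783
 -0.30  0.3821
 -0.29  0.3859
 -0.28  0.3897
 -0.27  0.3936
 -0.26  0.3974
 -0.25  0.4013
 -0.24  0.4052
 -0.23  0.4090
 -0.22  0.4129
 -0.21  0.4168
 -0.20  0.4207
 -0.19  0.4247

£41.15

T = 1;  σ√T = 0.4400
d₁ = [ln(480/400) + (0.011 + 0.44²/2)·1] / 0.4400 = [0.1823 + 0.1078] / 0.4400 = 0.6594 which rounds to 0.66
d₂ = d₁ − σ√T = 0.6594 − 0.4400 = 0.2194 which rounds to 0.22
exp(−rT) = exp(−0.011·1) = 0.9891
N(−d₂) = N(-0.22) = 0.4129;  N(−d₁) = N(-0.66) = 0.2546
P = 400·0.9891·0.4129 − 480·0.2546 = 163.3598 − 122.2080 = 41.1518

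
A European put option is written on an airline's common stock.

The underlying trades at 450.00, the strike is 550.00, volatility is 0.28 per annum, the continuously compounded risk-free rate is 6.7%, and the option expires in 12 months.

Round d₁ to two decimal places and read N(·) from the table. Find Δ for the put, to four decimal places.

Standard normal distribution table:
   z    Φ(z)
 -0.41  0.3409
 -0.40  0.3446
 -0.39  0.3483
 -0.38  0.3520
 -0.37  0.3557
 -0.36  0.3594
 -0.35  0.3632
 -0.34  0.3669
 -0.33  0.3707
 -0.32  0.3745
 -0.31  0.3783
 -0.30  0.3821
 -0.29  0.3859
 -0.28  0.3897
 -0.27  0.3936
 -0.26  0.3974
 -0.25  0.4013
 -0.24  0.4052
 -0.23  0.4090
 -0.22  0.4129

-0.6331

T = 1;  σ√T = 0.2800
d₁ = [ln(450/550) + (0.067 + 0.28²/2)·1] / 0.2800 = [-0.2007 + 0.1062] / 0.2800 = -0.3374 which rounds to -0.34
N(d₁) = N(-0.34) = 0.3669
Δ_put = N(d₁) − 1 = 0.3669 − 1 = -0.6331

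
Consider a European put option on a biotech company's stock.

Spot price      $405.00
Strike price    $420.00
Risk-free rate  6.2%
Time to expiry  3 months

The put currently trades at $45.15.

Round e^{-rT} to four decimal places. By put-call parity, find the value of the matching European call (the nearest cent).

$36.62

exp(−rT) = exp(−0.062·0.25) = 0.9846
Put-call parity: C − P = S − K·e^(−rT) = 405 − 420·0.9846 = 405 − 413.5320 = -8.5320
C = P + (C − P) = 45.15 + (-8.5320) = 36.6180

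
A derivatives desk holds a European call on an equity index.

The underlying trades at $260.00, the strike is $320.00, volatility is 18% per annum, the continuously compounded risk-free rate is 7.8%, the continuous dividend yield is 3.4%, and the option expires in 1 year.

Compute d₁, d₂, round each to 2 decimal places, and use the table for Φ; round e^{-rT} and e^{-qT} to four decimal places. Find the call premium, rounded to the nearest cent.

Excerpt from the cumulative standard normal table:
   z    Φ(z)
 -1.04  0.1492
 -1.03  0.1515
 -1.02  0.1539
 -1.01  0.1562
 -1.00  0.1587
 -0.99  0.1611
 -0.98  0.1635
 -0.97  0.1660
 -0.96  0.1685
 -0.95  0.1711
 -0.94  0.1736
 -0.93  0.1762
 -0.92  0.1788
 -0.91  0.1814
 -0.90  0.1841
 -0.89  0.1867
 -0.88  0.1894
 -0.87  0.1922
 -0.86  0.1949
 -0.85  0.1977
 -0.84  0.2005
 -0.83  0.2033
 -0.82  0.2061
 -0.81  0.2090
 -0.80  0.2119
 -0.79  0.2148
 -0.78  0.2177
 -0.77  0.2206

$4.82

σ√T = 0.18 × 1.0000 = 0.1800
d₁ = [ln(260/320) + (0.078 − 0.034 + 0.18²/2)·1] / 0.1800 = [-0.2076 + 0.0602] / 0.1800 = -0.8191 which rounds to -0.82
d₂ = d₁ − σ√T = -0.8191 − 0.1800 = -0.9991 which rounds to -1.00
e^(−qT) = e^(−0.034·1) = 0.9666;  e^(−rT) = e^(−0.078·1) = 0.9250
N(d₁) = N(-0.82) = 0.2061;  N(d₂) = N(-1.00) = 0.1587
C = 260·0.9666·0.2061 − 320·0.9250·0.1587 = 51.7962 − 46.9752 = 4.8210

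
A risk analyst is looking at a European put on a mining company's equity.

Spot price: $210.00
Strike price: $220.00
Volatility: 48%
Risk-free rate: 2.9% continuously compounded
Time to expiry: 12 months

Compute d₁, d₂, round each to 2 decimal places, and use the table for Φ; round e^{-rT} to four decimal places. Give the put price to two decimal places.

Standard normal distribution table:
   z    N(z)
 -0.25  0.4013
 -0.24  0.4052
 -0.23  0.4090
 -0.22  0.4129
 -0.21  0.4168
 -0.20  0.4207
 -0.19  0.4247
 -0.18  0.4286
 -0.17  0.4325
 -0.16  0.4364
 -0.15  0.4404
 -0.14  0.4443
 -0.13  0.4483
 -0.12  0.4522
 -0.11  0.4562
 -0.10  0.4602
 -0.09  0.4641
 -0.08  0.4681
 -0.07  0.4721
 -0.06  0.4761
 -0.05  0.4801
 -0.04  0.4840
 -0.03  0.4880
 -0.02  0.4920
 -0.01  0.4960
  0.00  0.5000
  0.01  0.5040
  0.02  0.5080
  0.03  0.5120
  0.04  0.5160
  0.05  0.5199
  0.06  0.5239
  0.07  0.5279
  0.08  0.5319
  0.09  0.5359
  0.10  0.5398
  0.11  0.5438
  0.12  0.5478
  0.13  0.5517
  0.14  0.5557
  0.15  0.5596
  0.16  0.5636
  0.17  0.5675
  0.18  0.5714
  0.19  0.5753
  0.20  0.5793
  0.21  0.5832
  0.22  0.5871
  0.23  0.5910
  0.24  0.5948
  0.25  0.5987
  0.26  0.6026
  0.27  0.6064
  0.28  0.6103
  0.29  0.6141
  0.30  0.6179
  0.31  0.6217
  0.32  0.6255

σ√T = 0.48 × 1.0000 = 0.4800
ln(S/K) + (r + σ²/2)T = ln(210/220) + (0.029 + 0.48²/2)·1 = -0.0465 + 0.1442 = 0.0977
d₁ = 0.0977 / 0.4800 = 0.2035 ≈ 0.20
d₂ = d₁ − σ√T = 0.2035 − 0.4800 = -0.2765 ≈ -0.28
e^(−rT) = e^(−0.029·1) = 0.9714
N(−d₂) = N(0.28) = 0.6103;  N(−d₁) = N(-0.20) = 0.4207
P = 220·0.9714·0.6103 − 210·0.4207 = 130.4260 − 88.3470 = 42.0790

$42.08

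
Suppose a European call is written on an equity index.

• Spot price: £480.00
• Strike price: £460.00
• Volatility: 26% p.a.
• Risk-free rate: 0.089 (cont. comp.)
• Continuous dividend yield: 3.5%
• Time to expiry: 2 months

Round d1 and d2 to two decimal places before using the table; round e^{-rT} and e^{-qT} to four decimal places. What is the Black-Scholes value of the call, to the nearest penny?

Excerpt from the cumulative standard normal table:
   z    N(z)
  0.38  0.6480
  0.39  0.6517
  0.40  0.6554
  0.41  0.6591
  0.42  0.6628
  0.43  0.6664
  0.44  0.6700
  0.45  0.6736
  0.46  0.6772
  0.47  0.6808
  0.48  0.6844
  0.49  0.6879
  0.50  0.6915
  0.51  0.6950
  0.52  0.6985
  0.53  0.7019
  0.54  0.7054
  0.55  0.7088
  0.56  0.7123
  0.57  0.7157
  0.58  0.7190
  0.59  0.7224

T = 0.1667;  σ√T = 0.1061
d₁ = [ln(480/460) + (0.089 − 0.035 + ½·0.26²)·0.1667] / (σ√T) = (0.0426 + 0.0146) / 0.1061 = 0.5388 which rounds to 0.54
d₂ = 0.5388 − 0.1061 = 0.4327 which rounds to 0.43
exp(−qT) = exp(−0.035·0.1667) = 0.9942;  exp(−rT) = exp(−0.089·0.1667) = 0.9853
N(d₁) = N(0.54) = 0.7054;  N(d₂) = N(0.43) = 0.6664
C = 480·0.9942·0.7054 − 460·0.9853·0.6664 = 336.6282 − 302.0378 = 34.5904

£34.59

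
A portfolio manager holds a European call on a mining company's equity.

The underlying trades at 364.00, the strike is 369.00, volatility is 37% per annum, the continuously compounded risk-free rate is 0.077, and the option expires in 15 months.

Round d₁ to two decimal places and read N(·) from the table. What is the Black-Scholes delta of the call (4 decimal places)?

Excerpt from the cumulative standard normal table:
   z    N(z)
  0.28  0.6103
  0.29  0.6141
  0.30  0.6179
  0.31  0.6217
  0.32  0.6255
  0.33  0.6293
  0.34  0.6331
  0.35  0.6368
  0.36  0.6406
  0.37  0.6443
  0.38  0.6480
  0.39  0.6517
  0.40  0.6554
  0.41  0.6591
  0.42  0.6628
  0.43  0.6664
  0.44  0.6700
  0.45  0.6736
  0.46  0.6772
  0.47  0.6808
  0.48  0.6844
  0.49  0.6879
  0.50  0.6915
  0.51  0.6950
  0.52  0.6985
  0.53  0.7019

σ√T = 0.37 × 1.1180 = 0.4137
ln(S/K) + (r + σ²/2)T = ln(364/369) + (0.077 + 0.37²/2)·1.25 = -0.0136 + 0.1818 = 0.1682
d₁ = 0.1682 / 0.4137 = 0.4065 → 0.41
N(d₁) = N(0.41) = 0.6591
Δ_call = N(d₁) = 0.6591

0.6591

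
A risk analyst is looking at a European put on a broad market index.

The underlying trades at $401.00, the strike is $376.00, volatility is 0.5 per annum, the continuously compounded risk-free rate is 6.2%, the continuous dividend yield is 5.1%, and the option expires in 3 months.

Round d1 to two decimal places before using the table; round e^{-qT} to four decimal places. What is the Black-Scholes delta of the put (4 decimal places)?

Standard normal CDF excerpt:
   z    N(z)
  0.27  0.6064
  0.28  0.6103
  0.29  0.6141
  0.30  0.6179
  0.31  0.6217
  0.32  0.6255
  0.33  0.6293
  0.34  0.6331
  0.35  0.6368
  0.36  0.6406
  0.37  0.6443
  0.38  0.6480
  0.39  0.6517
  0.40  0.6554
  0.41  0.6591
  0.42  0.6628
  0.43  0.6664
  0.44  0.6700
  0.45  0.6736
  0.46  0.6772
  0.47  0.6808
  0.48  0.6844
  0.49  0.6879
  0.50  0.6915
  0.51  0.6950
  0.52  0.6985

σ√T = 0.5·√0.25 = 0.2500
d₁ = [ln(401/376) + (0.062 − 0.051 + 0.5²/2)·0.25] / 0.2500 = [0.0644 + 0.0340] / 0.2500 = 0.3935 ≈ 0.39
N(d₁) = N(0.39) = 0.6517
Δ_put = exp(−qT)·(N(d₁) − 1) = 0.9873·(0.6517 − 1) = -0.3439

-0.3439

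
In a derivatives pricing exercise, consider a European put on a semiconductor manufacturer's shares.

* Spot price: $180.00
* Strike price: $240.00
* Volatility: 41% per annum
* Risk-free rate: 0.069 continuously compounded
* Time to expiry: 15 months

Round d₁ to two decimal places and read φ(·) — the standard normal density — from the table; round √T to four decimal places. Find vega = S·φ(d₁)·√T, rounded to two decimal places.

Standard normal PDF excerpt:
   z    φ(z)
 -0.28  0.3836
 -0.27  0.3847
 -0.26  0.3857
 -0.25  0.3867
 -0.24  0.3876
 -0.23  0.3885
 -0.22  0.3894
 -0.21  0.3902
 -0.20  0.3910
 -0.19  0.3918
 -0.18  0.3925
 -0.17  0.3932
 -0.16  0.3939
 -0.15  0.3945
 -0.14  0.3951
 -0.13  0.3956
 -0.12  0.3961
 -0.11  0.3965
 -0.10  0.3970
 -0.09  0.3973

σ√T = 0.41 × 1.1180 = 0.4584
d₁ = [ln(180/240) + (0.069 + 0.41²/2)·1.25] / 0.4584 = [-0.2877 + 0.1913] / 0.4584 = -0.2102 ≈ -0.21
√T = √1.25 = 1.1180
φ(d₁) = φ(-0.21) = 0.3902
vega = S·φ(d₁)·√T = 180·0.3902·1.1180 = 78.5238

78.52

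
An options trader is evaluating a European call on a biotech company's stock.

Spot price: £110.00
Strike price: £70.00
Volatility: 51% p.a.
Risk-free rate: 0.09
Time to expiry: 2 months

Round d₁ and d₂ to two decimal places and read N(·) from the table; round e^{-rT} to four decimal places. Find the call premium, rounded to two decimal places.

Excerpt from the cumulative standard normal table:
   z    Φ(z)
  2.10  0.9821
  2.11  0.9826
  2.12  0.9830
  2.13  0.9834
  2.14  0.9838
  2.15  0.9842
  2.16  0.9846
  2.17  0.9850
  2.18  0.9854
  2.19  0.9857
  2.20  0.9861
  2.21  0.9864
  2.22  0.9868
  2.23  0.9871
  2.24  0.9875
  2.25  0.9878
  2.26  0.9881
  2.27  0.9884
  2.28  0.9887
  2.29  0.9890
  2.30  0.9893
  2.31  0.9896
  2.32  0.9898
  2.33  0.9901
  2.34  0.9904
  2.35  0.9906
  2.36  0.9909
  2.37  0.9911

£41.13

σ√T = 0.51 × 0.4082 = 0.2082
d₁ = [ln(110/70) + (0.09 + ½·0.51²)·0.1667] / (σ√T) = (0.4520 + 0.0367) / 0.2082 = 2.3470 → 2.35
d₂ = 2.3470 − 0.2082 = 2.1388 → 2.14
exp(−rT) = exp(−0.09·0.1667) = 0.9851
C = 110·N(2.35) − 70·0.9851·N(2.14) = 110·0.9906 − 70·0.9851·0.9838 = 108.9660 − 67.8399 = 41.1261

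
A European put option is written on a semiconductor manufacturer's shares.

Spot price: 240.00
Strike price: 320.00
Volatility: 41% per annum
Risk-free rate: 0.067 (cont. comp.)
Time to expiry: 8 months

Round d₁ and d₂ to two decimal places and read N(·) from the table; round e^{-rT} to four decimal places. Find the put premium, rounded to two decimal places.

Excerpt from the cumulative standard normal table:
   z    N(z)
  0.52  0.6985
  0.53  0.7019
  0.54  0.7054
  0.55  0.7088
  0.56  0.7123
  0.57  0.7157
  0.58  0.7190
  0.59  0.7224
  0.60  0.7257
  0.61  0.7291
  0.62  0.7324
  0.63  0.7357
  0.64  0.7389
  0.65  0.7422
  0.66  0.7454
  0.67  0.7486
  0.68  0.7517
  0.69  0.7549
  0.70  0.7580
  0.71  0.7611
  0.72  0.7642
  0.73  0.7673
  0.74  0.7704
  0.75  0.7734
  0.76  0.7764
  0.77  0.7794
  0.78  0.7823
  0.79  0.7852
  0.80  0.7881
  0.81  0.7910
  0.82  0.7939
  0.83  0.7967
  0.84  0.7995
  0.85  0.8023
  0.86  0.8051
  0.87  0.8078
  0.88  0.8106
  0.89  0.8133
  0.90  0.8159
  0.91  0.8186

T = 0.6667;  σ√T = 0.3348
d₁ = [ln(240/320) + (0.067 + 0.41²/2)·0.6667] / 0.3348 = [-0.2877 + 0.1007] / 0.3348 = -0.5585 ⇒ -0.56
d₂ = d₁ − σ√T = -0.5585 − 0.3348 = -0.8933 ⇒ -0.89
e^(−rT) = e^(−0.067·0.6667) = 0.9563
P = 320·0.9563·N(0.89) − 240·N(0.56) = 320·0.9563·0.8133 − 240·0.7123 = 248.8828 − 170.9520 = 77.9308

77.93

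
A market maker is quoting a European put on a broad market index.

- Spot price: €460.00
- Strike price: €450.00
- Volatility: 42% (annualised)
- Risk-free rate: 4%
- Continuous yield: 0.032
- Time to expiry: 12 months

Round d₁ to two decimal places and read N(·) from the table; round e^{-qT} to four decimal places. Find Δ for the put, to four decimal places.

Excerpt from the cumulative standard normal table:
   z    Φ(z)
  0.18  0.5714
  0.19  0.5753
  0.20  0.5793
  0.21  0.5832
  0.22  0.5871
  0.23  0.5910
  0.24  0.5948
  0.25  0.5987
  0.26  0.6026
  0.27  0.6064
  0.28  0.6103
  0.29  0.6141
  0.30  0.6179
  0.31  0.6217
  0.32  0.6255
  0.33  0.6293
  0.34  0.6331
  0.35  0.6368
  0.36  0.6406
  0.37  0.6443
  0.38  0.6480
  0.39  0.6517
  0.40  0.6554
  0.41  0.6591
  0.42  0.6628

σ√T = 0.42 × 1.0000 = 0.4200
ln(S/K) + (r − q + σ²/2)T = ln(460/450) + (0.04 − 0.032 + 0.42²/2)·1 = 0.0220 + 0.0962 = 0.1182
d₁ = 0.1182 / 0.4200 = 0.2814 → 0.28
N(d₁) = N(0.28) = 0.6103
Δ_put = e^(−qT)·(N(d₁) − 1) = 0.9685·(0.6103 − 1) = -0.3774

-0.3774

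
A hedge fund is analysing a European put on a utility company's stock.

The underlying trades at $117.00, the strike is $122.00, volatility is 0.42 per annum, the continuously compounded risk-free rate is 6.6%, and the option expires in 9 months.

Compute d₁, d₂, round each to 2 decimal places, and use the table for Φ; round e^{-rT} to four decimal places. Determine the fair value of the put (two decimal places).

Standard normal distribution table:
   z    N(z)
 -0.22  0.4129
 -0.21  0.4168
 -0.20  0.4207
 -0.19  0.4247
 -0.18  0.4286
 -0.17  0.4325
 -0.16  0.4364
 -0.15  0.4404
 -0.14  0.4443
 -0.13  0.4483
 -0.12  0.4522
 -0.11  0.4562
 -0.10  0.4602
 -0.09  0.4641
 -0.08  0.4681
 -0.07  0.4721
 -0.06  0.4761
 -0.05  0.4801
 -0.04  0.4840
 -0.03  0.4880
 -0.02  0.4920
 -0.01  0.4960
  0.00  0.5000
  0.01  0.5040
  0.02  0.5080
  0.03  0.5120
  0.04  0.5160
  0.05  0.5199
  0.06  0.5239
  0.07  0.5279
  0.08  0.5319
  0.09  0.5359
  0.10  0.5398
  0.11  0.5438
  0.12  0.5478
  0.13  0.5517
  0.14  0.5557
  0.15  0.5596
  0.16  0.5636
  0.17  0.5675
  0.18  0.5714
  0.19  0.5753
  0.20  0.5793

$16.22

σ√T = 0.42·√0.75 = 0.3637
d₁ = [ln(117/122) + (0.066 + 0.42²/2)·0.75] / 0.3637 = [-0.0418 + 0.1157] / 0.3637 = 0.2029 → 0.20
d₂ = d₁ − σ√T = 0.2029 − 0.3637 = -0.1608 → -0.16
exp(−rT) = exp(−0.066·0.75) = 0.9517
P = 122·0.9517·N(0.16) − 117·N(-0.20) = 122·0.9517·0.5636 − 117·0.4207 = 65.4381 − 49.2219 = 16.2162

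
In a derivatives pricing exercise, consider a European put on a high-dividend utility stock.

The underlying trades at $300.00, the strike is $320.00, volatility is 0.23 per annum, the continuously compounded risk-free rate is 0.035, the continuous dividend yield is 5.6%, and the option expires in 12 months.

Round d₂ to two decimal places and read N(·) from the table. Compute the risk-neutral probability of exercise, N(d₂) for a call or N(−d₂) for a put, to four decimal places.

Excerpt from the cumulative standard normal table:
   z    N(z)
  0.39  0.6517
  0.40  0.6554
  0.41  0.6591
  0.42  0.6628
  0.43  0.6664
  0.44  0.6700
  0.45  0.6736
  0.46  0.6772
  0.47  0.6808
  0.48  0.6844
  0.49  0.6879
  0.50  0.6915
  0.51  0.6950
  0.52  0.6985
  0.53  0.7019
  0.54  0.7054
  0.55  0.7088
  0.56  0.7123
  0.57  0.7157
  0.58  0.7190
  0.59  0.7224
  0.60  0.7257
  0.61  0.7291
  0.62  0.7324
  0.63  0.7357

0.6879

T = 1;  σ√T = 0.2300
d₁ = [ln(300/320) + (0.035 − 0.056 + 0.23²/2)·1] / 0.2300 = [-0.0645 + 0.0055] / 0.2300 = -0.2569 → -0.26
d₂ = d₁ − σ√T = -0.2569 − 0.2300 = -0.4869 → -0.49
Pr(exercise) under Q = N(−d₂) = N(0.49) = 0.6879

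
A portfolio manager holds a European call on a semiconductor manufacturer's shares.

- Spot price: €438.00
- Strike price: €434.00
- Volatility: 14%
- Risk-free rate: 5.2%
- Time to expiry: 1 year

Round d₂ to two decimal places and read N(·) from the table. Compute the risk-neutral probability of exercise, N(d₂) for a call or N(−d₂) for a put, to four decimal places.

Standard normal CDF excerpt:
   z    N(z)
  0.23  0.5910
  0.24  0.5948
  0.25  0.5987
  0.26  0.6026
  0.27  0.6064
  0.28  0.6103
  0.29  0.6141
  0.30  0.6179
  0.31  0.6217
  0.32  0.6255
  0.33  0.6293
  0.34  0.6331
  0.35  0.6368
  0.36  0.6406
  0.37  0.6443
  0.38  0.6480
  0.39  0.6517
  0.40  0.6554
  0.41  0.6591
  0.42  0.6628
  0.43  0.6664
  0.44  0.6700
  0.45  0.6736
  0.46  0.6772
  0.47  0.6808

T = 1;  σ√T = 0.1400
ln(S/K) + (r + σ²/2)T = ln(438/434) + (0.052 + 0.14²/2)·1 = 0.0092 + 0.0618 = 0.0710
d₁ = 0.0710 / 0.1400 = 0.5070 ≈ 0.51
d₂ = d₁ − σ√T = 0.5070 − 0.1400 = 0.3670 ≈ 0.37
Risk-neutral Pr[S_T > K] = N(d₂) = N(0.37) = 0.6443

0.6443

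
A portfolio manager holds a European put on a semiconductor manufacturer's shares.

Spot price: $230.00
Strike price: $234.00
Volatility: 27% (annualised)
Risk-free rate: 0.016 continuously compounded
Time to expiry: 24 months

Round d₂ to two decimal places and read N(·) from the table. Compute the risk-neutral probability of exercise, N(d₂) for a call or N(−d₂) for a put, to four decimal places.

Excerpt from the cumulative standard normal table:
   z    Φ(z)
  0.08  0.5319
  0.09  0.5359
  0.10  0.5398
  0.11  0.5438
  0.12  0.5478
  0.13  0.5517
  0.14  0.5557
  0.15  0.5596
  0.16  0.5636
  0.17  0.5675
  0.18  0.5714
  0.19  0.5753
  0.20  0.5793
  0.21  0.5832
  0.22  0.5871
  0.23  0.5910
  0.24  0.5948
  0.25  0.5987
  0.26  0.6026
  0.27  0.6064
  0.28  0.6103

0.5596

σ√T = 0.27 × 1.4142 = 0.3818
ln(S/K) + (r + σ²/2)T = ln(230/234) + (0.016 + 0.27²/2)·2 = -0.0172 + 0.1049 = 0.0877
d₁ = 0.0877 / 0.3818 = 0.2296 which rounds to 0.23
d₂ = d₁ − σ√T = 0.2296 − 0.3818 = -0.1523 which rounds to -0.15
Pr(exercise) under Q = N(−d₂) = N(0.15) = 0.5596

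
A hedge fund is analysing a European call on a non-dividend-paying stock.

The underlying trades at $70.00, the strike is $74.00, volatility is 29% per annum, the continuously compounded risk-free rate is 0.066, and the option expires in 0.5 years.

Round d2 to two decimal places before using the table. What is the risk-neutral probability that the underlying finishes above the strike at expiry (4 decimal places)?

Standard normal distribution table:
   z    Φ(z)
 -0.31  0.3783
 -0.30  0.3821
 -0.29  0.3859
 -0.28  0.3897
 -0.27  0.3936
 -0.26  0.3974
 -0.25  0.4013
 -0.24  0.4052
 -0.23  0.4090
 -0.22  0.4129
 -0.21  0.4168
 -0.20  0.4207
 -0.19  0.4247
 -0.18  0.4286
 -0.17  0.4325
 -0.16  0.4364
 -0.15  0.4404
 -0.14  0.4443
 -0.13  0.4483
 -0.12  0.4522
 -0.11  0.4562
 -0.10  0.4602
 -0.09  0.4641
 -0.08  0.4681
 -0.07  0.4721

0.4168

σ√T = 0.29 × 0.7071 = 0.2051
d₁ = [ln(70/74) + (0.066 + 0.29²/2)·0.5] / 0.2051 = [-0.0556 + 0.0540] / 0.2051 = -0.0075 ≈ -0.01
d₂ = d₁ − σ√T = -0.0075 − 0.2051 = -0.2126 ≈ -0.21
Pr(exercise) under Q = N(d₂) = 0.4168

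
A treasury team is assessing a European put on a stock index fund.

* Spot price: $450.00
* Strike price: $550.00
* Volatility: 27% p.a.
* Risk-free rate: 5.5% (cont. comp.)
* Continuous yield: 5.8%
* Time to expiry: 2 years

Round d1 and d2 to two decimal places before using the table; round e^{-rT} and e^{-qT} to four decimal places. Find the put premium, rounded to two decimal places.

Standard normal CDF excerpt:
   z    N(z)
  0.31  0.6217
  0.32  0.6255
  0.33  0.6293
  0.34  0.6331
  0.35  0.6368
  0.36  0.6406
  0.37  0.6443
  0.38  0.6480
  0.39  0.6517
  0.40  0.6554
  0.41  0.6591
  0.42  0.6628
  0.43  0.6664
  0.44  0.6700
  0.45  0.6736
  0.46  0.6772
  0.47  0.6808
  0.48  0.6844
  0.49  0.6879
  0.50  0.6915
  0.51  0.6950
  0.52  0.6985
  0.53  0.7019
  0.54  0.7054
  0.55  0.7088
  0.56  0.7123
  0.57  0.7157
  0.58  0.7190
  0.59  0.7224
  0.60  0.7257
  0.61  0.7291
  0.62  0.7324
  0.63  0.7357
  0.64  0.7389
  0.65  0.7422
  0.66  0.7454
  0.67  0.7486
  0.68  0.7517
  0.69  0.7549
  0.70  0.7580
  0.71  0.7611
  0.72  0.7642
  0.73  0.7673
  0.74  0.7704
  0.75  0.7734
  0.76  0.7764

σ√T = 0.27 × 1.4142 = 0.3818
d₁ = [ln(450/550) + (0.055 − 0.058 + 0.27²/2)·2] / 0.3818 = [-0.2007 + 0.0669] / 0.3818 = -0.3503 ≈ -0.35
d₂ = d₁ − σ√T = -0.3503 − 0.3818 = -0.7322 ≈ -0.73
exp(−qT) = exp(−0.058·2) = 0.8905;  exp(−rT) = exp(−0.055·2) = 0.8958
N(−d₂) = N(0.73) = 0.7673;  N(−d₁) = N(0.35) = 0.6368
P = 550·0.8958·0.7673 − 450·0.8905·0.6368 = 378.0410 − 255.1817 = 122.8594

$122.86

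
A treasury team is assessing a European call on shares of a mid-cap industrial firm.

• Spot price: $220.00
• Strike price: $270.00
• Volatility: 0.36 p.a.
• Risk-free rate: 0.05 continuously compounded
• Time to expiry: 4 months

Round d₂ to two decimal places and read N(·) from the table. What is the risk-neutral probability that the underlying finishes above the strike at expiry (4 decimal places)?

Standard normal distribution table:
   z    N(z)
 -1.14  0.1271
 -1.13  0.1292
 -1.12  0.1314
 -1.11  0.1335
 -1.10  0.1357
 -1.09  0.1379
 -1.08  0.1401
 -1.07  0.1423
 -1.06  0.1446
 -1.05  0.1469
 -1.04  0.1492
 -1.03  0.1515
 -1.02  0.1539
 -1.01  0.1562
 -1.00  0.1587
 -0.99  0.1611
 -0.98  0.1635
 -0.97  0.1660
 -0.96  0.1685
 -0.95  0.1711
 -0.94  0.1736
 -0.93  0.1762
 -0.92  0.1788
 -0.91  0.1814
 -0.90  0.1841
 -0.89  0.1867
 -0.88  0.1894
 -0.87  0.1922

0.1562

T = 0.3333;  σ√T = 0.2078
d₁ = [ln(220/270) + (0.05 + 0.36²/2)·0.3333] / 0.2078 = [-0.2048 + 0.0383] / 0.2078 = -0.8012 → -0.80
d₂ = d₁ − σ√T = -0.8012 − 0.2078 = -1.0091 → -1.01
Pr(exercise) under Q = N(d₂) = 0.1562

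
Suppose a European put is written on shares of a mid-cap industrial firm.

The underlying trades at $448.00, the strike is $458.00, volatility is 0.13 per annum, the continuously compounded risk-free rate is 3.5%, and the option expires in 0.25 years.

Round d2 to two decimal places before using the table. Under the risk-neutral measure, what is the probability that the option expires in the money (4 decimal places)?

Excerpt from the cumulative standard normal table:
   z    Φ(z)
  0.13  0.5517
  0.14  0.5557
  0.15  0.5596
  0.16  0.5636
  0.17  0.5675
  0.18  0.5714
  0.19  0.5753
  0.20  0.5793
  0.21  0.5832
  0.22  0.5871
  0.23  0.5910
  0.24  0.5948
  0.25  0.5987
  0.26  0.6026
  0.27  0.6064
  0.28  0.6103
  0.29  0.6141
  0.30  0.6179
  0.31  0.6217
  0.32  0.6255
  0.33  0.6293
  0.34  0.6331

T = 0.25;  σ√T = 0.0650
d₁ = [ln(448/458) + (0.035 + ½·0.13²)·0.25] / (σ√T) = (-0.0221 + 0.0109) / 0.0650 = -0.1725 which rounds to -0.17
d₂ = -0.1725 − 0.0650 = -0.2375 which rounds to -0.24
Pr(exercise) under Q = N(−d₂) = N(0.24) = 0.5948

0.5948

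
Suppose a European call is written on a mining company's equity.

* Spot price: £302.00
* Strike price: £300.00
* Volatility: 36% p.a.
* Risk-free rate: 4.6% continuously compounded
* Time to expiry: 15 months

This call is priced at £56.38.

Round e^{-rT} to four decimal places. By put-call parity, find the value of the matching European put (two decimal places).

exp(−rT) = exp(−0.046·1.25) = 0.9441
Put-call parity: C − P = S − K·e^(−rT) = 302 − 300·0.9441 = 302 − 283.2300 = 18.7700
P = C − (C − P) = 56.38 − (18.7700) = 37.6100

£37.61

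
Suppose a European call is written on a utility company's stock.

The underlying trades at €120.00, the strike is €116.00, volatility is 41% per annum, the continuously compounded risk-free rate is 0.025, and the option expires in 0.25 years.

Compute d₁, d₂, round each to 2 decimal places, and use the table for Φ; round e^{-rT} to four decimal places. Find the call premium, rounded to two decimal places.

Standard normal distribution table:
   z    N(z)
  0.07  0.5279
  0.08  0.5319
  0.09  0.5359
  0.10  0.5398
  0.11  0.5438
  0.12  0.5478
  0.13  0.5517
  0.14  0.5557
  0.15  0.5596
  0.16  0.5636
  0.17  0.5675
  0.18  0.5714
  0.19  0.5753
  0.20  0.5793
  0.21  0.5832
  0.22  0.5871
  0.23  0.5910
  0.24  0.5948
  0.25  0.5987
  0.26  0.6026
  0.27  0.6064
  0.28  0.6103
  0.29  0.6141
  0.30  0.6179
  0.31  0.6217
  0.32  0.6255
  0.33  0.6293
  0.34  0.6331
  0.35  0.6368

σ√T = 0.41 × 0.5000 = 0.2050
d₁ = [ln(120/116) + (0.025 + 0.41²/2)·0.25] / 0.2050 = [0.0339 + 0.0273] / 0.2050 = 0.2984 ≈ 0.30
d₂ = d₁ − σ√T = 0.2984 − 0.2050 = 0.0934 ≈ 0.09
exp(−rT) = exp(−0.025·0.25) = 0.9938
C = 120·N(0.30) − 116·0.9938·N(0.09) = 120·0.6179 − 116·0.9938·0.5359 = 74.1480 − 61.7790 = 12.3690

€12.37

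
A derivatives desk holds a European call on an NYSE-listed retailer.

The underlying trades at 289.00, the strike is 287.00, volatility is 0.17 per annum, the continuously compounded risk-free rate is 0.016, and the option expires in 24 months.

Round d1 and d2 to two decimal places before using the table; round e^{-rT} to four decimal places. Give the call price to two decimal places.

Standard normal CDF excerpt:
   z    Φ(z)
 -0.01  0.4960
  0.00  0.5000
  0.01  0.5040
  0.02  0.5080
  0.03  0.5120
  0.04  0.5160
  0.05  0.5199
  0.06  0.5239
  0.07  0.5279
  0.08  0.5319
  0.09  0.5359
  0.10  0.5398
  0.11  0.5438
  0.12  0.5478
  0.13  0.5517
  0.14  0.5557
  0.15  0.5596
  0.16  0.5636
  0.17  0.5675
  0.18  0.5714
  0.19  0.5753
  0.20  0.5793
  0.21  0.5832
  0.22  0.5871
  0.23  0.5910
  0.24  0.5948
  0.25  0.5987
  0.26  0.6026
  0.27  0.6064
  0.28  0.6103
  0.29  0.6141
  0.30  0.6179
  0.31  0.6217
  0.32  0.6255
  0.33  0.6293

32.95

T = 2;  σ√T = 0.2404
ln(S/K) + (r + σ²/2)T = ln(289/287) + (0.016 + 0.17²/2)·2 = 0.0069 + 0.0609 = 0.0678
d₁ = 0.0678 / 0.2404 = 0.2822 → 0.28
d₂ = d₁ − σ√T = 0.2822 − 0.2404 = 0.0418 → 0.04
e^(−rT) = e^(−0.016·2) = 0.9685
N(d₁) = N(0.28) = 0.6103;  N(d₂) = N(0.04) = 0.5160
C = 289·0.6103 − 287·0.9685·0.5160 = 176.3767 − 143.4271 = 32.9496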